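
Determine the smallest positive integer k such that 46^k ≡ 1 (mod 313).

312

ord(46) | φ(313) = 313 − 1 = 312 = 2^3 · 3 · 13.
Divisors of 312: 1, 2, 3, 4, 6, 8, 12, 13, 24, 26, 39, 52, 78, 104, 156, 312.
Evaluate successive powers at the divisors of 312:
46^1 ≡ 46 (mod 313)
46^2 ≡ 238 (mod 313)
46^3 ≡ 306 (mod 313)
46^4 ≡ 304 (mod 313)
46^6 ≡ 49 (mod 313)
46^8 ≡ 81 (mod 313)
46^12 ≡ 210 (mod 313)
46^13 ≡ 270 (mod 313)
46^24 ≡ 280 (mod 313)
46^26 ≡ 284 (mod 313)
46^39 ≡ 308 (mod 313)
46^52 ≡ 215 (mod 313)
46^78 ≡ 25 (mod 313)
46^104 ≡ 214 (mod 313)
46^156 ≡ 312 (mod 313)
46^312 ≡ 1 (mod 313) ✓
Hence ord(46) = 312.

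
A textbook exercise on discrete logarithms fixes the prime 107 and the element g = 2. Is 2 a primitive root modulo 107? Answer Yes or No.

φ(107) = 107 − 1 = 106 = 2 · 53.
An element g generates (Z/107Z)^× iff g^(106/q) ≢ 1 (mod 107) for each prime q ∈ {2, 53}.
2^53 ≡ 106 (mod 107)  [q = 2: ≢ 1 ✓]
2^2 ≡ 4 (mod 107)  [q = 53: ≢ 1 ✓]
Every test exponent gives a nontrivial residue, hence 2 generates the full group.

Yes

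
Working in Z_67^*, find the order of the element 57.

By Lagrange's theorem, ord_67(57) divides φ(67) = 67 − 1 = 66 = 2 · 3 · 11.
Divisors of 66: 1, 2, 3, 6, 11, 22, 33, 66.
Check 57^d mod 67 for each divisor in increasing order:
57^1 ≡ 57 (mod 67)
57^2 ≡ 33 (mod 67)
57^3 ≡ 5 (mod 67)
57^6 ≡ 25 (mod 67)
57^11 ≡ 38 (mod 67)
57^22 ≡ 37 (mod 67)
57^33 ≡ 66 (mod 67)
57^66 ≡ 1 (mod 67) ✓
So ord_67(57) = 66.

66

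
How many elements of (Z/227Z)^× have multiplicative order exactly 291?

φ(227) = 227 − 1 = 226 = 2 · 113.
(Z/227Z)^× is cyclic (|G| = 226); a cyclic group of order m has exactly φ(d) elements of each order d | m, and none otherwise.
Here 226 is not a multiple of 291, so there are no elements of order 291.

0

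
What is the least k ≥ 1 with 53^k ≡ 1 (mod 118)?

29

The order of 53 must divide φ(118) = φ(2)·φ(59) = 1·58 = 58 = 2 · 29.
Divisors of 58: 1, 2, 29, 58.
Compute 53^d (mod 118) for the divisors d until we hit 1:
53^1 ≡ 53 (mod 118)
53^2 ≡ 95 (mod 118)
53^29 ≡ 1 (mod 118) ✓
So ord_118(53) = 29.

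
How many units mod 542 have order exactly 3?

2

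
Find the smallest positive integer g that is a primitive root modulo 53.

2

φ(53) = 53 − 1 = 52 = 2^2 · 13.
g is a primitive root iff g^(52/q) ≢ 1 (mod 53) for each prime q ∈ {2, 13}.
g = 2: 2^26 ≡ 52; 2^4 ≡ 16 — none is 1, so 2 is a primitive root.
Hence the least primitive root of 53 is 2.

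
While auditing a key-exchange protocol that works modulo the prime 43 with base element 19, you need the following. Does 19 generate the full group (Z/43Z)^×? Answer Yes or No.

φ(43) = 43 − 1 = 42 = 2 · 3 · 7.
19 is a primitive root mod 43 iff 19^(φ(43)/q) ≢ 1 for every prime q | φ(43), i.e. q ∈ {2, 3, 7}.
19^21 ≡ 42 (mod 43)  [q = 2: ≢ 1 ✓]
19^14 ≡ 36 (mod 43)  [q = 3: ≢ 1 ✓]
19^6 ≡ 11 (mod 43)  [q = 7: ≢ 1 ✓]
None equal 1, so ord_43(19) = 42: 19 is a primitive root.

Yes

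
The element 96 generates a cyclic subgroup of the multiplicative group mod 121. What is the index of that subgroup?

1

By Lagrange's theorem, ord_121(96) divides φ(121) = φ(11^2) = 11·(11−1) = 110 = 2 · 5 · 11.
Divisors of 110: 1, 2, 5, 10, 11, 22, 55, 110.
Check 96^d mod 121 for each divisor in increasing order:
96^1 ≡ 96
96^2 ≡ 20
96^5 ≡ 43
96^10 ≡ 34
96^11 ≡ 118
96^22 ≡ 9
96^55 ≡ 120
96^110 ≡ 1
Thus |⟨96⟩| = ord(96) = 110.
The index is φ(121) / ord(96) = 110 / 110 = 1.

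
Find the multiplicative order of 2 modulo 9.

By Lagrange's theorem, ord_9(2) divides φ(9) = φ(3^2) = 3·(3−1) = 6 = 2 · 3.
Divisors of 6: 1, 2, 3, 6.
Check 2^d mod 9 for each divisor in increasing order:
2^1 ≡ 2
2^2 ≡ 4
2^3 ≡ 8
2^6 ≡ 1
The smallest such exponent is 6, so the order of 2 is 6.

6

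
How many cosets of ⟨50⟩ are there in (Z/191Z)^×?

2

By Lagrange's theorem, ord_191(50) divides φ(191) = 191 − 1 = 190 = 2 · 5 · 19.
Divisors of 190: 1, 2, 5, 10, 19, 38, 95, 190.
Check 50^d mod 191 for each divisor in increasing order:
50^1 ≡ 50 (mod 191)
50^2 ≡ 17 (mod 191)
50^5 ≡ 125 (mod 191)
50^10 ≡ 154 (mod 191)
50^19 ≡ 184 (mod 191)
50^38 ≡ 49 (mod 191)
50^95 ≡ 1 (mod 191) ✓
The order of 50 is 95, so the subgroup it generates has 95 elements.
Index = |(Z/191Z)^×| / |⟨50⟩| = 190 / 95 = 2.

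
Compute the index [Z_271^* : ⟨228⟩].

By Lagrange's theorem, ord_271(228) divides φ(271) = 271 − 1 = 270 = 2 · 3^3 · 5.
Divisors of 270: 1, 2, 3, 5, 6, 9, 10, 15, 18, 27, 30, 45, 54, 90, 135, 270.
Compute 228^d (mod 271) for the divisors d until we hit 1:
228^1 ≡ 228
228^2 ≡ 223
228^3 ≡ 167
228^5 ≡ 114
228^6 ≡ 247
228^9 ≡ 57
228^10 ≡ 259
228^15 ≡ 258
228^18 ≡ 268
228^27 ≡ 100
228^30 ≡ 169
228^45 ≡ 242
228^54 ≡ 244
228^90 ≡ 28
228^135 ≡ 1
So ord_271(228) = 135, hence |⟨228⟩| = 135.
[(Z/271Z)^× : ⟨228⟩] = 270/135 = 2.

2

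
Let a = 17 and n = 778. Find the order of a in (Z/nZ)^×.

97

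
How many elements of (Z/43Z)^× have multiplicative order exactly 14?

6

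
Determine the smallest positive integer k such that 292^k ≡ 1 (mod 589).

30

Since 292 ∈ (Z/589Z)^×, its order divides φ(589) = φ(19·31) = (19−1)·(31−1) = 18·30 = 540 = 2^2 · 3^3 · 5.
Divisors of 540: 1, 2, 3, 4, 5, 6, 9, 10, 12, 15, 18, 20, 27, 30, 36, 45, 54, 60, 90, 108, 135, 180, 270, 540.
Compute 292^d (mod 589) for the divisors d until we hit 1:
292^1 ≡ 292
292^2 ≡ 448
292^3 ≡ 58
292^4 ≡ 444
292^5 ≡ 68
292^6 ≡ 419
292^9 ≡ 153
292^10 ≡ 501
292^12 ≡ 39
292^15 ≡ 495
292^18 ≡ 438
292^20 ≡ 87
292^27 ≡ 457
292^30 ≡ 1
So ord_589(292) = 30.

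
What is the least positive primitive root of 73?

5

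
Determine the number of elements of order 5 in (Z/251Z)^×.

φ(251) = 251 − 1 = 250 = 2 · 5^3.
(Z/251Z)^× is cyclic (|G| = 250); a cyclic group of order m has exactly φ(d) elements of each order d | m, and none otherwise.
5 | 250, and φ(5) = 5 − 1 = 4.

4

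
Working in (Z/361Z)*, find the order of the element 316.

ord(316) | φ(361) = φ(19^2) = 19·(19−1) = 342 = 2 · 3^2 · 19.
Divisors of 342: 1, 2, 3, 6, 9, 18, 19, 38, 57, 114, 171, 342.
Evaluate successive powers at the divisors of 342:
316^1 ≡ 316 (mod 361)
316^2 ≡ 220 (mod 361)
316^3 ≡ 208 (mod 361)
316^6 ≡ 305 (mod 361)
316^9 ≡ 265 (mod 361)
316^18 ≡ 191 (mod 361)
316^19 ≡ 69 (mod 361)
316^38 ≡ 68 (mod 361)
316^57 ≡ 360 (mod 361)
316^114 ≡ 1 (mod 361) ✓
The smallest such exponent is 114, so the order of 316 is 114.

114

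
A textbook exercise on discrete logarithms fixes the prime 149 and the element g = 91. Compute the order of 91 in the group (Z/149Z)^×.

148

The order of 91 must divide φ(149) = 149 − 1 = 148 = 2^2 · 37.
Divisors of 148: 1, 2, 4, 37, 74, 148.
Check 91^d mod 149 for each divisor in increasing order:
91^1 ≡ 91
91^2 ≡ 86
91^4 ≡ 95
91^37 ≡ 44
91^74 ≡ 148
91^148 ≡ 1
Hence ord(91) = 148.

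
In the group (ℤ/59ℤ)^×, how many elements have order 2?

1

φ(59) = 59 − 1 = 58 = 2 · 29.
In a cyclic group of order 58, there are φ(d) elements of order d for each divisor d of 58, and zero for non-divisors.
2 | 58, and φ(2) = 2 − 1 = 1.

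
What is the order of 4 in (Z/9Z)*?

3

Since 4 ∈ (Z/9Z)^×, its order divides φ(9) = φ(3^2) = 3·(3−1) = 6 = 2 · 3.
Divisors of 6: 1, 2, 3, 6.
Compute 4^d (mod 9) for the divisors d until we hit 1:
4^1 ≡ 4
4^2 ≡ 7
4^3 ≡ 1
So ord_9(4) = 3.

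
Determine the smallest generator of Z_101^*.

2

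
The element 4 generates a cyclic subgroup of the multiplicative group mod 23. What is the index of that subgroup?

ord(4) | φ(23) = 23 − 1 = 22 = 2 · 11.
Divisors of 22: 1, 2, 11, 22.
Evaluate successive powers at the divisors of 22:
4^1 ≡ 4
4^2 ≡ 16
4^11 ≡ 1
So ord_23(4) = 11, hence |⟨4⟩| = 11.
The index is φ(23) / ord(4) = 22 / 11 = 2.

2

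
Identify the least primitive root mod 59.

2

φ(59) = 59 − 1 = 58 = 2 · 29.
Test candidates g = 2, 3, … against the prime factors q ∈ {2, 29} of φ(59): g is a generator iff g^(58/q) ≢ 1 for every such q.
g = 2: 2^29 ≡ 58; 2^2 ≡ 4 — none is 1, so 2 is a primitive root.
Hence the least primitive root of 59 is 2.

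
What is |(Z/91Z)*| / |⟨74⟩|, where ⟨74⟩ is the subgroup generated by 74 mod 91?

24

Since 74 ∈ (Z/91Z)^×, its order divides φ(91) = φ(7·13) = (7−1)·(13−1) = 6·12 = 72 = 2^3 · 3^2.
Divisors of 72: 1, 2, 3, 4, 6, 8, 9, 12, 18, 24, 36, 72.
Evaluate successive powers at the divisors of 72:
74^1 ≡ 74
74^2 ≡ 16
74^3 ≡ 1
The order of 74 is 3, so the subgroup it generates has 3 elements.
[(Z/91Z)^× : ⟨74⟩] = 72/3 = 24.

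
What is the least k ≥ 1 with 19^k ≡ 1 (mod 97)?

32

Since 19 ∈ (Z/97Z)^×, its order divides φ(97) = 97 − 1 = 96 = 2^5 · 3.
Divisors of 96: 1, 2, 3, 4, 6, 8, 12, 16, 24, 32, 48, 96.
Evaluate successive powers at the divisors of 96:
19^1 ≡ 19 (mod 97)
19^2 ≡ 70 (mod 97)
19^3 ≡ 69 (mod 97)
19^4 ≡ 50 (mod 97)
19^6 ≡ 8 (mod 97)
19^8 ≡ 75 (mod 97)
19^12 ≡ 64 (mod 97)
19^16 ≡ 96 (mod 97)
19^24 ≡ 22 (mod 97)
19^32 ≡ 1 (mod 97) ✓
Hence ord(19) = 32.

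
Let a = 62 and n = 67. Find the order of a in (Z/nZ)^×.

The order of 62 must divide φ(67) = 67 − 1 = 66 = 2 · 3 · 11.
Divisors of 66: 1, 2, 3, 6, 11, 22, 33, 66.
Compute 62^d (mod 67) for the divisors d until we hit 1:
62^1 ≡ 62 (mod 67)
62^2 ≡ 25 (mod 67)
62^3 ≡ 9 (mod 67)
62^6 ≡ 14 (mod 67)
62^11 ≡ 1 (mod 67) ✓
So ord_67(62) = 11.

11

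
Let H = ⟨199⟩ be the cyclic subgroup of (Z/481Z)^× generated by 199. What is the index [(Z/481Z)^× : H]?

36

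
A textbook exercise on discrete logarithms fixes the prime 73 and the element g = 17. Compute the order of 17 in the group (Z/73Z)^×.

24

By Lagrange's theorem, ord_73(17) divides φ(73) = 73 − 1 = 72 = 2^3 · 3^2.
Divisors of 72: 1, 2, 3, 4, 6, 8, 9, 12, 18, 24, 36, 72.
Test each divisor d:
17^1 ≡ 17 (mod 73)
17^2 ≡ 70 (mod 73)
17^3 ≡ 22 (mod 73)
17^4 ≡ 9 (mod 73)
17^6 ≡ 46 (mod 73)
17^8 ≡ 8 (mod 73)
17^9 ≡ 63 (mod 73)
17^12 ≡ 72 (mod 73)
17^18 ≡ 27 (mod 73)
17^24 ≡ 1 (mod 73) ✓
So ord_73(17) = 24.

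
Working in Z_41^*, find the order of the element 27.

8

Since 27 ∈ (Z/41Z)^×, its order divides φ(41) = 41 − 1 = 40 = 2^3 · 5.
Divisors of 40: 1, 2, 4, 5, 8, 10, 20, 40.
Evaluate successive powers at the divisors of 40:
27^1 ≡ 27 (mod 41)
27^2 ≡ 32 (mod 41)
27^4 ≡ 40 (mod 41)
27^5 ≡ 14 (mod 41)
27^8 ≡ 1 (mod 41) ✓
Hence ord(27) = 8.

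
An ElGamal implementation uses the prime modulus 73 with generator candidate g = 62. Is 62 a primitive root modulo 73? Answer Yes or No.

φ(73) = 73 − 1 = 72 = 2^3 · 3^2.
It suffices to check that the order of 62 is not a proper divisor of 72: compute 62^(72/q) for q ∈ {2, 3}.
62^36 ≡ 72 (mod 73)  [q = 2: ≢ 1 ✓]
62^24 ≡ 8 (mod 73)  [q = 3: ≢ 1 ✓]
All checks pass, so 62 has order 72 and is a primitive root modulo 73.

Yes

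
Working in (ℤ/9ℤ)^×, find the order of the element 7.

3

By Lagrange's theorem, ord_9(7) divides φ(9) = φ(3^2) = 3·(3−1) = 6 = 2 · 3.
Divisors of 6: 1, 2, 3, 6.
Check 7^d mod 9 for each divisor in increasing order:
7^1 ≡ 7 (mod 9)
7^2 ≡ 4 (mod 9)
7^3 ≡ 1 (mod 9) ✓
The smallest such exponent is 3, so the order of 7 is 3.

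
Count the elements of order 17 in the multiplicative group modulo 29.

φ(29) = 29 − 1 = 28 = 2^2 · 7.
In a cyclic group of order 28, there are φ(d) elements of order d for each divisor d of 28, and zero for non-divisors.
Since 17 ∤ 28, the count is 0.

0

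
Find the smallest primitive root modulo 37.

2

φ(37) = 37 − 1 = 36 = 2^2 · 3^2.
g is a primitive root iff g^(36/q) ≢ 1 (mod 37) for each prime q ∈ {2, 3}.
g = 2: 2^18 ≡ 36; 2^12 ≡ 26 — none is 1, so 2 is a primitive root.
So 2 is the smallest generator of (Z/37Z)^×.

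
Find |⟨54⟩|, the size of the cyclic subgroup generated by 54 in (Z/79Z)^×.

78

By Lagrange's theorem, ord_79(54) divides φ(79) = 79 − 1 = 78 = 2 · 3 · 13.
Divisors of 78: 1, 2, 3, 6, 13, 26, 39, 78.
Evaluate successive powers at the divisors of 78:
54^1 ≡ 54 (mod 79)
54^2 ≡ 72 (mod 79)
54^3 ≡ 17 (mod 79)
54^6 ≡ 52 (mod 79)
54^13 ≡ 24 (mod 79)
54^26 ≡ 23 (mod 79)
54^39 ≡ 78 (mod 79)
54^78 ≡ 1 (mod 79) ✓
So ord_79(54) = 78.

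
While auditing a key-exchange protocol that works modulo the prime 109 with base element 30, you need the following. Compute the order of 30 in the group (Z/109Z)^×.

108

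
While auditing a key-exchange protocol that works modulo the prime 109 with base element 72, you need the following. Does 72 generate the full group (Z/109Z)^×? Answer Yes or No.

Yes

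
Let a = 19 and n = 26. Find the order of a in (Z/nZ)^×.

12

The order of 19 must divide φ(26) = φ(2)·φ(13) = 1·12 = 12 = 2^2 · 3.
Divisors of 12: 1, 2, 3, 4, 6, 12.
Evaluate successive powers at the divisors of 12:
19^1 ≡ 19 (mod 26)
19^2 ≡ 23 (mod 26)
19^3 ≡ 21 (mod 26)
19^4 ≡ 9 (mod 26)
19^6 ≡ 25 (mod 26)
19^12 ≡ 1 (mod 26) ✓
Hence ord(19) = 12.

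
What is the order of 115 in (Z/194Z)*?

Since 115 ∈ (Z/194Z)^×, its order divides φ(194) = φ(2)·φ(97) = 1·96 = 96 = 2^5 · 3.
Divisors of 96: 1, 2, 3, 4, 6, 8, 12, 16, 24, 32, 48, 96.
Test each divisor d:
115^1 ≡ 115
115^2 ≡ 33
115^3 ≡ 109
115^4 ≡ 119
115^6 ≡ 47
115^8 ≡ 193
115^12 ≡ 75
115^16 ≡ 1
So ord_194(115) = 16.

16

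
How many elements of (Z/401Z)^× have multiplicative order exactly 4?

2

φ(401) = 401 − 1 = 400 = 2^4 · 5^2.
In a cyclic group of order 400, there are φ(d) elements of order d for each divisor d of 400, and zero for non-divisors.
4 = 2^2 divides 400, and φ(4) = 2.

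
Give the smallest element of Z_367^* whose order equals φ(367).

6

φ(367) = 367 − 1 = 366 = 2 · 3 · 61.
g is a primitive root iff g^(366/q) ≢ 1 (mod 367) for each prime q ∈ {2, 3, 61}.
g = 2: 2^183 ≡ 1 — hits 1, so not a primitive root.
g = 3: 3^183 ≡ 366; 3^122 ≡ 1 — hits 1, so not a primitive root.
g = 4: 4^183 ≡ 1 — hits 1, so not a primitive root.
g = 5: 5^183 ≡ 366; 5^122 ≡ 1 — hits 1, so not a primitive root.
g = 6: 6^183 ≡ 366; 6^122 ≡ 283; 6^6 ≡ 47 — none is 1, so 6 is a primitive root.
So 6 is the smallest generator of (Z/367Z)^×.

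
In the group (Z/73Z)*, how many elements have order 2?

φ(73) = 73 − 1 = 72 = 2^3 · 3^2.
In a cyclic group of order 72, there are φ(d) elements of order d for each divisor d of 72, and zero for non-divisors.
2 | 72, and φ(2) = 2 − 1 = 1.

1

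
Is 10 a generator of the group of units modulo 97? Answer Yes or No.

φ(97) = 97 − 1 = 96 = 2^5 · 3.
It suffices to check that the order of 10 is not a proper divisor of 96: compute 10^(96/q) for q ∈ {2, 3}.
10^48 ≡ 96 (mod 97)  [q = 2: ≢ 1 ✓]
10^32 ≡ 61 (mod 97)  [q = 3: ≢ 1 ✓]
None equal 1, so ord_97(10) = 96: 10 is a primitive root.

Yes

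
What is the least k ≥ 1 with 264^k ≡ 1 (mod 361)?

171

Since 264 ∈ (Z/361Z)^×, its order divides φ(361) = φ(19^2) = 19·(19−1) = 342 = 2 · 3^2 · 19.
Divisors of 342: 1, 2, 3, 6, 9, 18, 19, 38, 57, 114, 171, 342.
Evaluate successive powers at the divisors of 342:
264^1 ≡ 264 (mod 361)
264^2 ≡ 23 (mod 361)
264^3 ≡ 296 (mod 361)
264^6 ≡ 254 (mod 361)
264^9 ≡ 96 (mod 361)
264^18 ≡ 191 (mod 361)
264^19 ≡ 245 (mod 361)
264^38 ≡ 99 (mod 361)
264^57 ≡ 68 (mod 361)
264^114 ≡ 292 (mod 361)
264^171 ≡ 1 (mod 361) ✓
The smallest such exponent is 171, so the order of 264 is 171.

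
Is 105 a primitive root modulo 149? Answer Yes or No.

No

φ(149) = 149 − 1 = 148 = 2^2 · 37.
It suffices to check that the order of 105 is not a proper divisor of 148: compute 105^(148/q) for q ∈ {2, 37}.
105^74 ≡ 148 (mod 149)  [q = 2: ≢ 1 ✓]
105^4 ≡ 1 (mod 149)  [q = 37: ≡ 1 ✗]
The check at q = 37 fails, so 105 generates a proper subgroup.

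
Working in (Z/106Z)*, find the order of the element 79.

52

By Lagrange's theorem, ord_106(79) divides φ(106) = φ(2)·φ(53) = 1·52 = 52 = 2^2 · 13.
Divisors of 52: 1, 2, 4, 13, 26, 52.
Check 79^d mod 106 for each divisor in increasing order:
79^1 ≡ 79 (mod 106)
79^2 ≡ 93 (mod 106)
79^4 ≡ 63 (mod 106)
79^13 ≡ 83 (mod 106)
79^26 ≡ 105 (mod 106)
79^52 ≡ 1 (mod 106) ✓
The smallest such exponent is 52, so the order of 79 is 52.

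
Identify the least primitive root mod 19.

φ(19) = 19 − 1 = 18 = 2 · 3^2.
g is a primitive root iff g^(18/q) ≢ 1 (mod 19) for each prime q ∈ {2, 3}.
g = 2: 2^9 ≡ 18; 2^6 ≡ 7 — none is 1, so 2 is a primitive root.
So 2 is the smallest generator of (Z/19Z)^×.

2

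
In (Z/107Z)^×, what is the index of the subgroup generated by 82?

1

The order of 82 must divide φ(107) = 107 − 1 = 106 = 2 · 53.
Divisors of 106: 1, 2, 53, 106.
Check 82^d mod 107 for each divisor in increasing order:
82^1 ≡ 82 (mod 107)
82^2 ≡ 90 (mod 107)
82^53 ≡ 106 (mod 107)
82^106 ≡ 1 (mod 107) ✓
Thus |⟨82⟩| = ord(82) = 106.
Index = |(Z/107Z)^×| / |⟨82⟩| = 106 / 106 = 1.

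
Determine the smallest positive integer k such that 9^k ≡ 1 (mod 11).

5

Since 9 ∈ (Z/11Z)^×, its order divides φ(11) = 11 − 1 = 10 = 2 · 5.
Divisors of 10: 1, 2, 5, 10.
Evaluate successive powers at the divisors of 10:
9^1 ≡ 9
9^2 ≡ 4
9^5 ≡ 1
Therefore the multiplicative order of 9 modulo 11 is 5.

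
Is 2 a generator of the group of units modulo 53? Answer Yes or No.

Yes

φ(53) = 53 − 1 = 52 = 2^2 · 13.
2 is a primitive root mod 53 iff 2^(φ(53)/q) ≢ 1 for every prime q | φ(53), i.e. q ∈ {2, 13}.
2^26 ≡ 52 (mod 53)  [q = 2: ≢ 1 ✓]
2^4 ≡ 16 (mod 53)  [q = 13: ≢ 1 ✓]
None equal 1, so ord_53(2) = 52: 2 is a primitive root.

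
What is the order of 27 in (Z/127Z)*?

42

By Lagrange's theorem, ord_127(27) divides φ(127) = 127 − 1 = 126 = 2 · 3^2 · 7.
Divisors of 126: 1, 2, 3, 6, 7, 9, 14, 18, 21, 42, 63, 126.
Check 27^d mod 127 for each divisor in increasing order:
27^1 ≡ 27 (mod 127)
27^2 ≡ 94 (mod 127)
27^3 ≡ 125 (mod 127)
27^6 ≡ 4 (mod 127)
27^7 ≡ 108 (mod 127)
27^9 ≡ 119 (mod 127)
27^14 ≡ 107 (mod 127)
27^18 ≡ 64 (mod 127)
27^21 ≡ 126 (mod 127)
27^42 ≡ 1 (mod 127) ✓
The smallest such exponent is 42, so the order of 27 is 42.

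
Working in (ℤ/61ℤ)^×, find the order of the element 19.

By Lagrange's theorem, ord_61(19) divides φ(61) = 61 − 1 = 60 = 2^2 · 3 · 5.
Divisors of 60: 1, 2, 3, 4, 5, 6, 10, 12, 15, 20, 30, 60.
Check 19^d mod 61 for each divisor in increasing order:
19^1 ≡ 19
19^2 ≡ 56
19^3 ≡ 27
19^4 ≡ 25
19^5 ≡ 48
19^6 ≡ 58
19^10 ≡ 47
19^12 ≡ 9
19^15 ≡ 60
19^20 ≡ 13
19^30 ≡ 1
So ord_61(19) = 30.

30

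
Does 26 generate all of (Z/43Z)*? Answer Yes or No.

φ(43) = 43 − 1 = 42 = 2 · 3 · 7.
26 is a primitive root mod 43 iff 26^(φ(43)/q) ≢ 1 for every prime q | φ(43), i.e. q ∈ {2, 3, 7}.
26^21 ≡ 42 (mod 43)  [q = 2: ≢ 1 ✓]
26^14 ≡ 6 (mod 43)  [q = 3: ≢ 1 ✓]
26^6 ≡ 35 (mod 43)  [q = 7: ≢ 1 ✓]
None equal 1, so ord_43(26) = 42: 26 is a primitive root.

Yes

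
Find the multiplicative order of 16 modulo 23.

Since 16 ∈ (Z/23Z)^×, its order divides φ(23) = 23 − 1 = 22 = 2 · 11.
Divisors of 22: 1, 2, 11, 22.
Check 16^d mod 23 for each divisor in increasing order:
16^1 ≡ 16
16^2 ≡ 3
16^11 ≡ 1
So ord_23(16) = 11.

11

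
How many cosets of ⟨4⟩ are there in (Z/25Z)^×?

2

ord(4) | φ(25) = φ(5^2) = 5·(5−1) = 20 = 2^2 · 5.
Divisors of 20: 1, 2, 4, 5, 10, 20.
Check 4^d mod 25 for each divisor in increasing order:
4^1 ≡ 4 (mod 25)
4^2 ≡ 16 (mod 25)
4^4 ≡ 6 (mod 25)
4^5 ≡ 24 (mod 25)
4^10 ≡ 1 (mod 25) ✓
Thus |⟨4⟩| = ord(4) = 10.
The index is φ(25) / ord(4) = 20 / 10 = 2.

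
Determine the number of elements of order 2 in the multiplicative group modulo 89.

1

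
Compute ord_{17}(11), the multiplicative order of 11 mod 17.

16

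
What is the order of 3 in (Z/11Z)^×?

5

Since 3 ∈ (Z/11Z)^×, its order divides φ(11) = 11 − 1 = 10 = 2 · 5.
Divisors of 10: 1, 2, 5, 10.
Compute 3^d (mod 11) for the divisors d until we hit 1:
3^1 ≡ 3 (mod 11)
3^2 ≡ 9 (mod 11)
3^5 ≡ 1 (mod 11) ✓
Hence ord(3) = 5.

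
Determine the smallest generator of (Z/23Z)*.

φ(23) = 23 − 1 = 22 = 2 · 11.
g is a primitive root iff g^(22/q) ≢ 1 (mod 23) for each prime q ∈ {2, 11}.
g = 2: 2^11 ≡ 1 — hits 1, so not a primitive root.
g = 3: 3^11 ≡ 1 — hits 1, so not a primitive root.
g = 4: 4^11 ≡ 1 — hits 1, so not a primitive root.
g = 5: 5^11 ≡ 22; 5^2 ≡ 2 — none is 1, so 5 is a primitive root.
Hence the least primitive root of 23 is 5.

5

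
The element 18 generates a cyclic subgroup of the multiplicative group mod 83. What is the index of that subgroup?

The order of 18 must divide φ(83) = 83 − 1 = 82 = 2 · 41.
Divisors of 82: 1, 2, 41, 82.
Evaluate successive powers at the divisors of 82:
18^1 ≡ 18 (mod 83)
18^2 ≡ 75 (mod 83)
18^41 ≡ 82 (mod 83)
18^82 ≡ 1 (mod 83) ✓
Thus |⟨18⟩| = ord(18) = 82.
Index = |(Z/83Z)^×| / |⟨18⟩| = 82 / 82 = 1.

1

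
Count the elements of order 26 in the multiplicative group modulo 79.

φ(79) = 79 − 1 = 78 = 2 · 3 · 13.
Since (Z/79Z)^× is cyclic of order 78, the number of elements of order d is φ(d) when d | 78 and 0 otherwise.
26 = 2 · 13 divides 78, and φ(26) = 12.

12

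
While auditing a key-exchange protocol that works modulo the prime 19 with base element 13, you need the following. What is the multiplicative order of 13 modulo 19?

18

Since 13 ∈ (Z/19Z)^×, its order divides φ(19) = 19 − 1 = 18 = 2 · 3^2.
Divisors of 18: 1, 2, 3, 6, 9, 18.
Compute 13^d (mod 19) for the divisors d until we hit 1:
13^1 ≡ 13 (mod 19)
13^2 ≡ 17 (mod 19)
13^3 ≡ 12 (mod 19)
13^6 ≡ 11 (mod 19)
13^9 ≡ 18 (mod 19)
13^18 ≡ 1 (mod 19) ✓
So ord_19(13) = 18.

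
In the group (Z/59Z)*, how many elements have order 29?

φ(59) = 59 − 1 = 58 = 2 · 29.
In a cyclic group of order 58, there are φ(d) elements of order d for each divisor d of 58, and zero for non-divisors.
29 | 58, and φ(29) = 29 − 1 = 28.

28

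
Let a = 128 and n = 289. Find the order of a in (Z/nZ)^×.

136

The order of 128 must divide φ(289) = φ(17^2) = 17·(17−1) = 272 = 2^4 · 17.
Divisors of 272: 1, 2, 4, 8, 16, 17, 34, 68, 136, 272.
Check 128^d mod 289 for each divisor in increasing order:
128^1 ≡ 128
128^2 ≡ 200
128^4 ≡ 118
128^8 ≡ 52
128^16 ≡ 103
128^17 ≡ 179
128^34 ≡ 251
128^68 ≡ 288
128^136 ≡ 1
The smallest such exponent is 136, so the order of 128 is 136.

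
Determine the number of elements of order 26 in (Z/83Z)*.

φ(83) = 83 − 1 = 82 = 2 · 41.
In a cyclic group of order 82, there are φ(d) elements of order d for each divisor d of 82, and zero for non-divisors.
26 does not divide 82, so no element of (Z/83Z)^× has order 26.

0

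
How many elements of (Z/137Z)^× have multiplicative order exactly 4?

2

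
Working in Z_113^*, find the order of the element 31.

56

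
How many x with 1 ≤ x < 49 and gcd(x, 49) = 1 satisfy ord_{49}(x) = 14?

φ(49) = φ(7^2) = 7·(7−1) = 42 = 2 · 3 · 7.
Since (Z/49Z)^× is cyclic of order 42, the number of elements of order d is φ(d) when d | 42 and 0 otherwise.
14 = 2 · 7 divides 42, and φ(14) = 6.

6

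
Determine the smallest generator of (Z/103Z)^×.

φ(103) = 103 − 1 = 102 = 2 · 3 · 17.
Test candidates g = 2, 3, … against the prime factors q ∈ {2, 3, 17} of φ(103): g is a generator iff g^(102/q) ≢ 1 for every such q.
g = 2: 2^51 ≡ 1 — hits 1, so not a primitive root.
g = 3: 3^51 ≡ 102; 3^34 ≡ 1 — hits 1, so not a primitive root.
g = 4: 4^51 ≡ 1 — hits 1, so not a primitive root.
g = 5: 5^51 ≡ 102; 5^34 ≡ 56; 5^6 ≡ 72 — none is 1, so 5 is a primitive root.
Hence the least primitive root of 103 is 5.

5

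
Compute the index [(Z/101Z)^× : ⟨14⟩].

10

The order of 14 must divide φ(101) = 101 − 1 = 100 = 2^2 · 5^2.
Divisors of 100: 1, 2, 4, 5, 10, 20, 25, 50, 100.
Compute 14^d (mod 101) for the divisors d until we hit 1:
14^1 ≡ 14 (mod 101)
14^2 ≡ 95 (mod 101)
14^4 ≡ 36 (mod 101)
14^5 ≡ 100 (mod 101)
14^10 ≡ 1 (mod 101) ✓
Thus |⟨14⟩| = ord(14) = 10.
The index is φ(101) / ord(14) = 100 / 10 = 10.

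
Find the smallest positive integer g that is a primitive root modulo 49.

3

φ(49) = φ(7^2) = 7·(7−1) = 42 = 2 · 3 · 7.
g is a primitive root iff g^(42/q) ≢ 1 (mod 49) for each prime q ∈ {2, 3, 7}.
g = 2: 2^21 ≡ 1 — hits 1, so not a primitive root.
g = 3: 3^21 ≡ 48; 3^14 ≡ 30; 3^6 ≡ 43 — none is 1, so 3 is a primitive root.
The smallest primitive root modulo 49 is 3.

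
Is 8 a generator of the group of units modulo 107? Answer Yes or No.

φ(107) = 107 − 1 = 106 = 2 · 53.
8 is a primitive root mod 107 iff 8^(φ(107)/q) ≢ 1 for every prime q | φ(107), i.e. q ∈ {2, 53}.
8^53 ≡ 106 (mod 107)  [q = 2: ≢ 1 ✓]
8^2 ≡ 64 (mod 107)  [q = 53: ≢ 1 ✓]
None equal 1, so ord_107(8) = 106: 8 is a primitive root.

Yes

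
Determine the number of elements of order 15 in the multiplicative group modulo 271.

8

φ(271) = 271 − 1 = 270 = 2 · 3^3 · 5.
In a cyclic group of order 270, there are φ(d) elements of order d for each divisor d of 270, and zero for non-divisors.
15 = 3 · 5 divides 270, and φ(15) = 8.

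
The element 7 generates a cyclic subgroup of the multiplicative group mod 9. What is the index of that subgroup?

The order of 7 must divide φ(9) = φ(3^2) = 3·(3−1) = 6 = 2 · 3.
Divisors of 6: 1, 2, 3, 6.
Check 7^d mod 9 for each divisor in increasing order:
7^1 ≡ 7 (mod 9)
7^2 ≡ 4 (mod 9)
7^3 ≡ 1 (mod 9) ✓
Thus |⟨7⟩| = ord(7) = 3.
Index = |(Z/9Z)^×| / |⟨7⟩| = 6 / 3 = 2.

2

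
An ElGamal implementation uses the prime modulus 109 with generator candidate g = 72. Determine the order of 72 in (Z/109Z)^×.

108

By Lagrange's theorem, ord_109(72) divides φ(109) = 109 − 1 = 108 = 2^2 · 3^3.
Divisors of 108: 1, 2, 3, 4, 6, 9, 12, 18, 27, 36, 54, 108.
Evaluate successive powers at the divisors of 108:
72^1 ≡ 72 (mod 109)
72^2 ≡ 61 (mod 109)
72^3 ≡ 32 (mod 109)
72^4 ≡ 15 (mod 109)
72^6 ≡ 43 (mod 109)
72^9 ≡ 68 (mod 109)
72^12 ≡ 105 (mod 109)
72^18 ≡ 46 (mod 109)
72^27 ≡ 76 (mod 109)
72^36 ≡ 45 (mod 109)
72^54 ≡ 108 (mod 109)
72^108 ≡ 1 (mod 109) ✓
Hence ord(72) = 108.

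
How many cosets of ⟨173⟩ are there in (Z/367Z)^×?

2

ord(173) | φ(367) = 367 − 1 = 366 = 2 · 3 · 61.
Divisors of 366: 1, 2, 3, 6, 61, 122, 183, 366.
Evaluate successive powers at the divisors of 366:
173^1 ≡ 173
173^2 ≡ 202
173^3 ≡ 81
173^6 ≡ 322
173^61 ≡ 283
173^122 ≡ 83
173^183 ≡ 1
So ord_367(173) = 183, hence |⟨173⟩| = 183.
Index = |(Z/367Z)^×| / |⟨173⟩| = 366 / 183 = 2.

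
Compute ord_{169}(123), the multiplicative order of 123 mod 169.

Since 123 ∈ (Z/169Z)^×, its order divides φ(169) = φ(13^2) = 13·(13−1) = 156 = 2^2 · 3 · 13.
Divisors of 156: 1, 2, 3, 4, 6, 12, 13, 26, 39, 52, 78, 156.
Check 123^d mod 169 for each divisor in increasing order:
123^1 ≡ 123
123^2 ≡ 88
123^3 ≡ 8
123^4 ≡ 139
123^6 ≡ 64
123^12 ≡ 40
123^13 ≡ 19
123^26 ≡ 23
123^39 ≡ 99
123^52 ≡ 22
123^78 ≡ 168
123^156 ≡ 1
Hence ord(123) = 156.

156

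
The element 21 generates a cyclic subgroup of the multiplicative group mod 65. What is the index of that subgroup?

ord(21) | φ(65) = φ(5·13) = (5−1)·(13−1) = 4·12 = 48 = 2^4 · 3.
Divisors of 48: 1, 2, 3, 4, 6, 8, 12, 16, 24, 48.
Check 21^d mod 65 for each divisor in increasing order:
21^1 ≡ 21
21^2 ≡ 51
21^3 ≡ 31
21^4 ≡ 1
Thus |⟨21⟩| = ord(21) = 4.
Index = |(Z/65Z)^×| / |⟨21⟩| = 48 / 4 = 12.

12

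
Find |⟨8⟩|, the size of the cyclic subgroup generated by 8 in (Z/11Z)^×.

The order of 8 must divide φ(11) = 11 − 1 = 10 = 2 · 5.
Divisors of 10: 1, 2, 5, 10.
Evaluate successive powers at the divisors of 10:
8^1 ≡ 8 (mod 11)
8^2 ≡ 9 (mod 11)
8^5 ≡ 10 (mod 11)
8^10 ≡ 1 (mod 11) ✓
So ord_11(8) = 10.

10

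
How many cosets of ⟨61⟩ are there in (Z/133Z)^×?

ord(61) | φ(133) = φ(7·19) = (7−1)·(19−1) = 6·18 = 108 = 2^2 · 3^3.
Divisors of 108: 1, 2, 3, 4, 6, 9, 12, 18, 27, 36, 54, 108.
Test each divisor d:
61^1 ≡ 61
61^2 ≡ 130
61^3 ≡ 83
61^4 ≡ 9
61^6 ≡ 106
61^9 ≡ 20
61^12 ≡ 64
61^18 ≡ 1
So ord_133(61) = 18, hence |⟨61⟩| = 18.
The index is φ(133) / ord(61) = 108 / 18 = 6.

6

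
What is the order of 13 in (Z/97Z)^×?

Since 13 ∈ (Z/97Z)^×, its order divides φ(97) = 97 − 1 = 96 = 2^5 · 3.
Divisors of 96: 1, 2, 3, 4, 6, 8, 12, 16, 24, 32, 48, 96.
Evaluate successive powers at the divisors of 96:
13^1 ≡ 13 (mod 97)
13^2 ≡ 72 (mod 97)
13^3 ≡ 63 (mod 97)
13^4 ≡ 43 (mod 97)
13^6 ≡ 89 (mod 97)
13^8 ≡ 6 (mod 97)
13^12 ≡ 64 (mod 97)
13^16 ≡ 36 (mod 97)
13^24 ≡ 22 (mod 97)
13^32 ≡ 35 (mod 97)
13^48 ≡ 96 (mod 97)
13^96 ≡ 1 (mod 97) ✓
So ord_97(13) = 96.

96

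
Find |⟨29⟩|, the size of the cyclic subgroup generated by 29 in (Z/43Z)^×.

42

Since 29 ∈ (Z/43Z)^×, its order divides φ(43) = 43 − 1 = 42 = 2 · 3 · 7.
Divisors of 42: 1, 2, 3, 6, 7, 14, 21, 42.
Compute 29^d (mod 43) for the divisors d until we hit 1:
29^1 ≡ 29
29^2 ≡ 24
29^3 ≡ 8
29^6 ≡ 21
29^7 ≡ 7
29^14 ≡ 6
29^21 ≡ 42
29^42 ≡ 1
So ord_43(29) = 42.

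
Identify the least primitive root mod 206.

φ(206) = φ(2)·φ(103) = 1·102 = 102 = 2 · 3 · 17.
g is a primitive root iff g^(102/q) ≢ 1 (mod 206) for each prime q ∈ {2, 3, 17}.
g = 2: gcd(2, 206) = 2 > 1, not a unit — skip.
g = 3: 3^51 ≡ 205; 3^34 ≡ 1 — hits 1, so not a primitive root.
g = 4: gcd(4, 206) = 2 > 1, not a unit — skip.
g = 5: 5^51 ≡ 205; 5^34 ≡ 159; 5^6 ≡ 175 — none is 1, so 5 is a primitive root.
The smallest primitive root modulo 206 is 5.

5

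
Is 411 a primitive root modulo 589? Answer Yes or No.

No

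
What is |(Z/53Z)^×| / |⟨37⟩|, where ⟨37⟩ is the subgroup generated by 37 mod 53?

2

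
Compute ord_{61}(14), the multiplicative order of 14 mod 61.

ord(14) | φ(61) = 61 − 1 = 60 = 2^2 · 3 · 5.
Divisors of 60: 1, 2, 3, 4, 5, 6, 10, 12, 15, 20, 30, 60.
Test each divisor d:
14^1 ≡ 14 (mod 61)
14^2 ≡ 13 (mod 61)
14^3 ≡ 60 (mod 61)
14^4 ≡ 47 (mod 61)
14^5 ≡ 48 (mod 61)
14^6 ≡ 1 (mod 61) ✓
Therefore the multiplicative order of 14 modulo 61 is 6.

6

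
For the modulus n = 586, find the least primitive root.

3

φ(586) = φ(2)·φ(293) = 1·292 = 292 = 2^2 · 73.
Test candidates g = 2, 3, … against the prime factors q ∈ {2, 73} of φ(586): g is a generator iff g^(292/q) ≢ 1 for every such q.
g = 2: gcd(2, 586) = 2 > 1, not a unit — skip.
g = 3: 3^146 ≡ 585; 3^4 ≡ 81 — none is 1, so 3 is a primitive root.
The smallest primitive root modulo 586 is 3.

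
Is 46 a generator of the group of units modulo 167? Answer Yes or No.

Yes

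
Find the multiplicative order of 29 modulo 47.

46

Since 29 ∈ (Z/47Z)^×, its order divides φ(47) = 47 − 1 = 46 = 2 · 23.
Divisors of 46: 1, 2, 23, 46.
Test each divisor d:
29^1 ≡ 29 (mod 47)
29^2 ≡ 42 (mod 47)
29^23 ≡ 46 (mod 47)
29^46 ≡ 1 (mod 47) ✓
Therefore the multiplicative order of 29 modulo 47 is 46.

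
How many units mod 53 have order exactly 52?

φ(53) = 53 − 1 = 52 = 2^2 · 13.
In a cyclic group of order 52, there are φ(d) elements of order d for each divisor d of 52, and zero for non-divisors.
52 = 2^2 · 13 divides 52, and φ(52) = 24.

24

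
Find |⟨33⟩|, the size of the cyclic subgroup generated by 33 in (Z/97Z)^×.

8

The order of 33 must divide φ(97) = 97 − 1 = 96 = 2^5 · 3.
Divisors of 96: 1, 2, 3, 4, 6, 8, 12, 16, 24, 32, 48, 96.
Compute 33^d (mod 97) for the divisors d until we hit 1:
33^1 ≡ 33 (mod 97)
33^2 ≡ 22 (mod 97)
33^3 ≡ 47 (mod 97)
33^4 ≡ 96 (mod 97)
33^6 ≡ 75 (mod 97)
33^8 ≡ 1 (mod 97) ✓
So ord_97(33) = 8.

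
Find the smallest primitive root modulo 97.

φ(97) = 97 − 1 = 96 = 2^5 · 3.
Test candidates g = 2, 3, … against the prime factors q ∈ {2, 3} of φ(97): g is a generator iff g^(96/q) ≢ 1 for every such q.
g = 2: 2^48 ≡ 1 — hits 1, so not a primitive root.
g = 3: 3^48 ≡ 1 — hits 1, so not a primitive root.
g = 4: 4^48 ≡ 1 — hits 1, so not a primitive root.
g = 5: 5^48 ≡ 96; 5^32 ≡ 35 — none is 1, so 5 is a primitive root.
Hence the least primitive root of 97 is 5.

5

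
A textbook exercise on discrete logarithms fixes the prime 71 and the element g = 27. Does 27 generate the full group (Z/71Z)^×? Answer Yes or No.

φ(71) = 71 − 1 = 70 = 2 · 5 · 7.
Test 27^(70/q) mod 71 for each prime factor q of 70:
27^35 ≡ 1 (mod 71)  [q = 2: ≡ 1 ✗]
27^14 ≡ 57 (mod 71)  [q = 5: ≢ 1 ✓]
27^10 ≡ 45 (mod 71)  [q = 7: ≢ 1 ✓]
27^35 ≡ 1 shows ord(27) | 35, strictly less than φ(71); not a primitive root.

No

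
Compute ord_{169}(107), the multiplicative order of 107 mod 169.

By Lagrange's theorem, ord_169(107) divides φ(169) = φ(13^2) = 13·(13−1) = 156 = 2^2 · 3 · 13.
Divisors of 156: 1, 2, 3, 4, 6, 12, 13, 26, 39, 52, 78, 156.
Test each divisor d:
107^1 ≡ 107 (mod 169)
107^2 ≡ 126 (mod 169)
107^3 ≡ 131 (mod 169)
107^4 ≡ 159 (mod 169)
107^6 ≡ 92 (mod 169)
107^12 ≡ 14 (mod 169)
107^13 ≡ 146 (mod 169)
107^26 ≡ 22 (mod 169)
107^39 ≡ 1 (mod 169) ✓
The smallest such exponent is 39, so the order of 107 is 39.

39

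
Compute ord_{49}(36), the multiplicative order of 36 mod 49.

ord(36) | φ(49) = φ(7^2) = 7·(7−1) = 42 = 2 · 3 · 7.
Divisors of 42: 1, 2, 3, 6, 7, 14, 21, 42.
Compute 36^d (mod 49) for the divisors d until we hit 1:
36^1 ≡ 36 (mod 49)
36^2 ≡ 22 (mod 49)
36^3 ≡ 8 (mod 49)
36^6 ≡ 15 (mod 49)
36^7 ≡ 1 (mod 49) ✓
The smallest such exponent is 7, so the order of 36 is 7.

7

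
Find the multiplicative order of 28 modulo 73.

72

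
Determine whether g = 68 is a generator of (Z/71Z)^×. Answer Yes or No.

φ(71) = 71 − 1 = 70 = 2 · 5 · 7.
Test 68^(70/q) mod 71 for each prime factor q of 70:
68^35 ≡ 70 (mod 71)  [q = 2: ≢ 1 ✓]
68^14 ≡ 54 (mod 71)  [q = 5: ≢ 1 ✓]
68^10 ≡ 48 (mod 71)  [q = 7: ≢ 1 ✓]
All checks pass, so 68 has order 70 and is a primitive root modulo 71.

Yes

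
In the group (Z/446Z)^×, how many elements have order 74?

φ(446) = φ(2)·φ(223) = 1·222 = 222 = 2 · 3 · 37.
Since (Z/446Z)^× is cyclic of order 222, the number of elements of order d is φ(d) when d | 222 and 0 otherwise.
74 = 2 · 37 divides 222, and φ(74) = 36.

36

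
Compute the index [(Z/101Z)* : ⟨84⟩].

ord(84) | φ(101) = 101 − 1 = 100 = 2^2 · 5^2.
Divisors of 100: 1, 2, 4, 5, 10, 20, 25, 50, 100.
Check 84^d mod 101 for each divisor in increasing order:
84^1 ≡ 84 (mod 101)
84^2 ≡ 87 (mod 101)
84^4 ≡ 95 (mod 101)
84^5 ≡ 1 (mod 101) ✓
The order of 84 is 5, so the subgroup it generates has 5 elements.
[(Z/101Z)^× : ⟨84⟩] = 100/5 = 20.

20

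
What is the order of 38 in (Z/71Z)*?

35

The order of 38 must divide φ(71) = 71 − 1 = 70 = 2 · 5 · 7.
Divisors of 70: 1, 2, 5, 7, 10, 14, 35, 70.
Evaluate successive powers at the divisors of 70:
38^1 ≡ 38
38^2 ≡ 24
38^5 ≡ 20
38^7 ≡ 54
38^10 ≡ 45
38^14 ≡ 5
38^35 ≡ 1
Therefore the multiplicative order of 38 modulo 71 is 35.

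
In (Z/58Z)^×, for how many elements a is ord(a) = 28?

12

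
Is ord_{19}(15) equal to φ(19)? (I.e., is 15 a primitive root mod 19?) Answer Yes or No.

φ(19) = 19 − 1 = 18 = 2 · 3^2.
An element g generates (Z/19Z)^× iff g^(18/q) ≢ 1 (mod 19) for each prime q ∈ {2, 3}.
15^9 ≡ 18 (mod 19)  [q = 2: ≢ 1 ✓]
15^6 ≡ 11 (mod 19)  [q = 3: ≢ 1 ✓]
All checks pass, so 15 has order 18 and is a primitive root modulo 19.

Yes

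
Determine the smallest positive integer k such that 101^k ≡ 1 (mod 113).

112

By Lagrange's theorem, ord_113(101) divides φ(113) = 113 − 1 = 112 = 2^4 · 7.
Divisors of 112: 1, 2, 4, 7, 8, 14, 16, 28, 56, 112.
Check 101^d mod 113 for each divisor in increasing order:
101^1 ≡ 101
101^2 ≡ 31
101^4 ≡ 57
101^7 ≡ 40
101^8 ≡ 85
101^14 ≡ 18
101^16 ≡ 106
101^28 ≡ 98
101^56 ≡ 112
101^112 ≡ 1
Hence ord(101) = 112.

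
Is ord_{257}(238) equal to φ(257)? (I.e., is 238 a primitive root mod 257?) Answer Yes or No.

φ(257) = 257 − 1 = 256 = 2^8.
Test 238^(256/q) mod 257 for each prime factor q of 256:
238^128 ≡ 256 (mod 257)  [q = 2: ≢ 1 ✓]
None equal 1, so ord_257(238) = 256: 238 is a primitive root.

Yes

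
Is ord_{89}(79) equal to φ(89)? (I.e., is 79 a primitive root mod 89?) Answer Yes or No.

φ(89) = 89 − 1 = 88 = 2^3 · 11.
79 is a primitive root mod 89 iff 79^(φ(89)/q) ≢ 1 for every prime q | φ(89), i.e. q ∈ {2, 11}.
79^44 ≡ 1 (mod 89)  [q = 2: ≡ 1 ✗]
79^8 ≡ 45 (mod 89)  [q = 11: ≢ 1 ✓]
Since 79^44 ≡ 1, the order of 79 divides 44 < 88, so 79 is not a primitive root.

No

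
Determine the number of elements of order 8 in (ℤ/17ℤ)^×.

φ(17) = 17 − 1 = 16 = 2^4.
In a cyclic group of order 16, there are φ(d) elements of order d for each divisor d of 16, and zero for non-divisors.
8 = 2^3 divides 16, and φ(8) = 4.

4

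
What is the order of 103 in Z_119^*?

ord(103) | φ(119) = φ(7·17) = (7−1)·(17−1) = 6·16 = 96 = 2^5 · 3.
Divisors of 96: 1, 2, 3, 4, 6, 8, 12, 16, 24, 32, 48, 96.
Evaluate successive powers at the divisors of 96:
103^1 ≡ 103 (mod 119)
103^2 ≡ 18 (mod 119)
103^3 ≡ 69 (mod 119)
103^4 ≡ 86 (mod 119)
103^6 ≡ 1 (mod 119) ✓
The smallest such exponent is 6, so the order of 103 is 6.

6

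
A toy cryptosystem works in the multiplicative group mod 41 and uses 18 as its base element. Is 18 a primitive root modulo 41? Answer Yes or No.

φ(41) = 41 − 1 = 40 = 2^3 · 5.
18 is a primitive root mod 41 iff 18^(φ(41)/q) ≢ 1 for every prime q | φ(41), i.e. q ∈ {2, 5}.
18^20 ≡ 1 (mod 41)  [q = 2: ≡ 1 ✗]
18^8 ≡ 10 (mod 41)  [q = 5: ≢ 1 ✓]
18^20 ≡ 1 shows ord(18) | 20, strictly less than φ(41); not a primitive root.

No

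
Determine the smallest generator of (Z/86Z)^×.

3

φ(86) = φ(2)·φ(43) = 1·42 = 42 = 2 · 3 · 7.
g is a primitive root iff g^(42/q) ≢ 1 (mod 86) for each prime q ∈ {2, 3, 7}.
g = 2: gcd(2, 86) = 2 > 1, not a unit — skip.
g = 3: 3^21 ≡ 85; 3^14 ≡ 79; 3^6 ≡ 41 — none is 1, so 3 is a primitive root.
Hence the least primitive root of 86 is 3.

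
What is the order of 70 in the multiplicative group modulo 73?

Since 70 ∈ (Z/73Z)^×, its order divides φ(73) = 73 − 1 = 72 = 2^3 · 3^2.
Divisors of 72: 1, 2, 3, 4, 6, 8, 9, 12, 18, 24, 36, 72.
Check 70^d mod 73 for each divisor in increasing order:
70^1 ≡ 70 (mod 73)
70^2 ≡ 9 (mod 73)
70^3 ≡ 46 (mod 73)
70^4 ≡ 8 (mod 73)
70^6 ≡ 72 (mod 73)
70^8 ≡ 64 (mod 73)
70^9 ≡ 27 (mod 73)
70^12 ≡ 1 (mod 73) ✓
Hence ord(70) = 12.

12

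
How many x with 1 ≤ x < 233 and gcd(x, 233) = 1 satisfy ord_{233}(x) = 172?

0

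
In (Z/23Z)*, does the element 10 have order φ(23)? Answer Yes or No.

Yes

φ(23) = 23 − 1 = 22 = 2 · 11.
It suffices to check that the order of 10 is not a proper divisor of 22: compute 10^(22/q) for q ∈ {2, 11}.
10^11 ≡ 22 (mod 23)  [q = 2: ≢ 1 ✓]
10^2 ≡ 8 (mod 23)  [q = 11: ≢ 1 ✓]
None equal 1, so ord_23(10) = 22: 10 is a primitive root.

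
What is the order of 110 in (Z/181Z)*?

60

The order of 110 must divide φ(181) = 181 − 1 = 180 = 2^2 · 3^2 · 5.
Divisors of 180: 1, 2, 3, 4, 5, 6, 9, 10, 12, 15, 18, 20, 30, 36, 45, 60, 90, 180.
Check 110^d mod 181 for each divisor in increasing order:
110^1 ≡ 110 (mod 181)
110^2 ≡ 154 (mod 181)
110^3 ≡ 107 (mod 181)
110^4 ≡ 5 (mod 181)
110^5 ≡ 7 (mod 181)
110^6 ≡ 46 (mod 181)
110^9 ≡ 35 (mod 181)
110^10 ≡ 49 (mod 181)
110^12 ≡ 125 (mod 181)
110^15 ≡ 162 (mod 181)
110^18 ≡ 139 (mod 181)
110^20 ≡ 48 (mod 181)
110^30 ≡ 180 (mod 181)
110^36 ≡ 135 (mod 181)
110^45 ≡ 19 (mod 181)
110^60 ≡ 1 (mod 181) ✓
Therefore the multiplicative order of 110 modulo 181 is 60.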